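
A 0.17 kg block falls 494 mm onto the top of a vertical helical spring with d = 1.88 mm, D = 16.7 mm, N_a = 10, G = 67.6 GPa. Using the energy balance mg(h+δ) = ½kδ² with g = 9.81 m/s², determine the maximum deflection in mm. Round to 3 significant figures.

k = Gd⁴/(8D³N_a) = (67.6×10³)(1.88⁴)/(8·16.7³·10) = 2.2664 N/mm
W = mg = 0.17 × 9.81 = 1.6677 N
½kδ² − Wδ − Wh = 0 → δ = (W + √(W² + 2kWh))/k
δ = (1.6677 + √(2.7812 + 3734.34))/2.2664 = (1.6677 + 61.132)/2.2664 = 27.709 mm

27.7 mm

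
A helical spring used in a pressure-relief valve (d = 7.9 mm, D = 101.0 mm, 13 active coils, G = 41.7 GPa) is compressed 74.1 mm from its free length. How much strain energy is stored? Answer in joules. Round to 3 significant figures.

k = Gd⁴/(8D³N_a) = (41.7×10³)(7.9⁴)/(8·101.0³·13) = 1.5158 N/mm
U = ½kδ² = 0.5 × 1.5158 × 74.1² = 4161.5 N·mm = 4.1615 J

4.16 J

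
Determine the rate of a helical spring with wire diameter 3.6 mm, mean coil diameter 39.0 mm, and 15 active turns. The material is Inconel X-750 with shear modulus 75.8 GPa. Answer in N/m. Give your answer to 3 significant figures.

k = Gd⁴/(8D³N_a) = (75.8×10³ × 3.6⁴) / (8 × 39.0³ × 15)
  = 1.27315e+07 / 7.11828e+06 = 1.7886 N/mm = 1788.6 N/m

1790 N/m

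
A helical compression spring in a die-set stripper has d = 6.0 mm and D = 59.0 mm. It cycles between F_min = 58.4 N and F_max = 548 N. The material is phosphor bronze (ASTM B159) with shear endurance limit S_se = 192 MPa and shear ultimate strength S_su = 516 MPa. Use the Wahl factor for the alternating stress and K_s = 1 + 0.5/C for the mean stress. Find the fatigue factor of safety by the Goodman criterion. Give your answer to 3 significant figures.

C = D/d = 59.0/6.0 = 9.8333; K_W = (4C−1)/(4C−4)+0.615/C = 1.1474; K_s = 1+0.5/C = 1.0508
F_a = (F_max−F_min)/2 = 244.8 N; F_m = (F_max+F_min)/2 = 303.2 N
τ_a = K_W·8F_aD/(πd³) = 1.1474 × 170.27 = 195.38 MPa
τ_m = K_s·8F_mD/(πd³) = 1.0508 × 210.9 = 221.62 MPa
Goodman: 1/n_f = τ_a/S_se + τ_m/S_su = 195.38/192 + 221.62/516 = 1.01761 + 0.42949 = 1.4471
n_f = 1/1.4471 = 0.691

0.691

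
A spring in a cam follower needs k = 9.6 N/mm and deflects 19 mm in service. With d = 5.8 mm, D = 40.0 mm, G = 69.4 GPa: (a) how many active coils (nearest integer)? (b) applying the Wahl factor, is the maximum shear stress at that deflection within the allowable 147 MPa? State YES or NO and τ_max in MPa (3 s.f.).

N_a = Gd⁴/(8D³k) = (69.4×10³)(5.8⁴)/(8·40.0³·9.6) = 15.98 → N_a = 16
Actual rate k = Gd⁴/(8D³·16) = 9.587 N/mm
Working load F = kδ = 9.587·19 = 182.15 N
C = 40.0/5.8 = 6.8966; K_W = (4C−1)/(4C−4)+0.615/C = 1.2164
τ_max = K_W·8FD/(πd³) = 1.2164·95.094 = 115.67 MPa
τ_max ≤ 147 MPa → acceptable

(a) 16 coils; (b) YES, τ_max = 116 MPa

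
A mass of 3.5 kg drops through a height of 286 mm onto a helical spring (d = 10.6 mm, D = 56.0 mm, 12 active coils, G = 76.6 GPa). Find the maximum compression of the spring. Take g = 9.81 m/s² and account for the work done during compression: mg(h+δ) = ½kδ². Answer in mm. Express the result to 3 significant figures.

19.1 mm

k = Gd⁴/(8D³N_a) = (76.6×10³)(10.6⁴)/(8·56.0³·12) = 57.361 N/mm
W = mg = 3.5 × 9.81 = 34.335 N
½kδ² − Wδ − Wh = 0 → δ = (W + √(W² + 2kWh))/k
δ = (34.335 + √(1178.9 + 1.12655e+06))/57.361 = (34.335 + 1061.9)/57.361 = 19.112 mm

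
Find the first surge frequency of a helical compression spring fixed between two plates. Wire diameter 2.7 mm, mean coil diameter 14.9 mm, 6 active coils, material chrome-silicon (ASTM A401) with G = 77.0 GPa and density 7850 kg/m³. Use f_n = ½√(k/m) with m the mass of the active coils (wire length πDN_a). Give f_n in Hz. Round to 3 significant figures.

714 Hz

k = Gd⁴/(8D³N_a) = (77.0×10³)(2.7⁴)/(8·14.9³·6) = 25.772 N/mm = 25772 N/m
Wire length L = πDN_a = π·14.9·6 = 280.86 mm
m = ρ·(πd²/4)·L = 7850 × 5.7256×10⁻⁶ m² × 0.28086 m = 0.012623 kg
f_n = ½√(k/m) = 0.5·√(25772/0.012623) = 0.5·√(2.0416e+06) = 714.42 Hz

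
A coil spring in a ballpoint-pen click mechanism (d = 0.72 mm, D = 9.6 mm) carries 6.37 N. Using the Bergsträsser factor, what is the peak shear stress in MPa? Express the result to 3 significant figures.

459 MPa

Spring index C = D/d = 9.6/0.72 = 13.3333
K_B = (4C+2)/(4C−3) = 55.333/50.333 = 1.0993
τ₀ = 8FD/(πd³) = 8·6.37·9.6/(π·0.72³) = 489.216/1.1726 = 417.21 MPa
τ_max = K·τ₀ = 1.0993 × 417.21 = 458.65 MPa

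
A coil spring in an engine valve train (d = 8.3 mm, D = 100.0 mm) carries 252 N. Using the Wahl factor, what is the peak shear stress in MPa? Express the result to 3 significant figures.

126 MPa

Spring index C = D/d = 100.0/8.3 = 12.0482
K_W = (4C−1)/(4C−4) + 0.615/C = 47.193/44.193 + 0.0510 = 1.1189
τ₀ = 8FD/(πd³) = 8·252·100.0/(π·8.3³) = 201600/1796.3 = 112.23 MPa
τ_max = K·τ₀ = 1.1189 × 112.23 = 125.58 MPa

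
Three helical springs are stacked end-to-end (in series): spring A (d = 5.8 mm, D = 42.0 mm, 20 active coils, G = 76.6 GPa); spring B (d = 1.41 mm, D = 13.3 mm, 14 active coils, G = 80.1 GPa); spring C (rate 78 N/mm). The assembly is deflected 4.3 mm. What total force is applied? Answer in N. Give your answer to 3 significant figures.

4.38 N

k_A = Gd⁴/(8D³N_a) = (76.6×10³)(5.8⁴)/(8·42.0³·20) = 7.3126 N/mm
k_B = Gd⁴/(8D³N_a) = (80.1×10³)(1.41⁴)/(8·13.3³·14) = 1.2015 N/mm
Series: 1/k_eq = 1/7.3126 + 1/1.2015 + 1/78 = 0.98184; k_eq = 1.0185 N/mm
F = k_eq·δ = 1.0185·4.3 = 4.3795 N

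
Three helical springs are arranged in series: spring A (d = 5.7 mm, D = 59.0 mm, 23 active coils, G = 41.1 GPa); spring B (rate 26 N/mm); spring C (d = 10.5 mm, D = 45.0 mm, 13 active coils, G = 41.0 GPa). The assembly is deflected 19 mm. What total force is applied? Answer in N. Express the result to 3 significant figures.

20.5 N

k_A = Gd⁴/(8D³N_a) = (41.1×10³)(5.7⁴)/(8·59.0³·23) = 1.1481 N/mm
k_C = Gd⁴/(8D³N_a) = (41.0×10³)(10.5⁴)/(8·45.0³·13) = 52.586 N/mm
Series: 1/k_eq = 1/1.1481 + 1/26 + 1/52.586 = 0.92851; k_eq = 1.077 N/mm
F = k_eq·δ = 1.077·19 = 20.463 N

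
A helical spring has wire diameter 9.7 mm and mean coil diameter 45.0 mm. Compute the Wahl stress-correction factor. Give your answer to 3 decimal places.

1.339

C = D/d = 45.0/9.7 = 4.6392
K_W = (4C−1)/(4C−4) + 0.615/C = 17.557/14.557 + 0.1326 = 1.3387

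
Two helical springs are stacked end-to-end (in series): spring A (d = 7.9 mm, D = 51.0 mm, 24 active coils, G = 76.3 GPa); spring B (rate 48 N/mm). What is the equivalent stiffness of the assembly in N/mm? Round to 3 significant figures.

9.39 N/mm

k_A = Gd⁴/(8D³N_a) = (76.3×10³)(7.9⁴)/(8·51.0³·24) = 11.669 N/mm
Series: 1/k_eq = 1/11.669 + 1/48 = 0.10653; k_eq = 9.3868 N/mm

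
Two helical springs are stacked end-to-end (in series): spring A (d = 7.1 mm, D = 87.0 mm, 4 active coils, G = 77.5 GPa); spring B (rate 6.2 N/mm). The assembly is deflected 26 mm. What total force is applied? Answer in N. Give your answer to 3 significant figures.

96.9 N

k_A = Gd⁴/(8D³N_a) = (77.5×10³)(7.1⁴)/(8·87.0³·4) = 9.346 N/mm
Series: 1/k_eq = 1/9.346 + 1/6.2 = 0.26829; k_eq = 3.7273 N/mm
F = k_eq·δ = 3.7273·26 = 96.911 N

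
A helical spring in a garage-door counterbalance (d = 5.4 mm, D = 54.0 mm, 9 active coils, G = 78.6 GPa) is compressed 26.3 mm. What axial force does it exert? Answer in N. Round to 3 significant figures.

k = Gd⁴/(8D³N_a) = (78.6×10³)(5.4⁴)/(8·54.0³·9) = 5.895 N/mm
F = k·δ = 5.895 × 26.3 = 155.04 N

155 N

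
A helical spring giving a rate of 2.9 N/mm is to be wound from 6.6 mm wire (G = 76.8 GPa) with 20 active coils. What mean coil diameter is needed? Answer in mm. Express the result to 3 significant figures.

D = (Gd⁴/(8N_a·k))^(1/3) = (76.8×10³·6.6⁴/(8·20·2.9))^(1/3)
  = (314065)^(1/3) = 67.9735 mm

68.0 mm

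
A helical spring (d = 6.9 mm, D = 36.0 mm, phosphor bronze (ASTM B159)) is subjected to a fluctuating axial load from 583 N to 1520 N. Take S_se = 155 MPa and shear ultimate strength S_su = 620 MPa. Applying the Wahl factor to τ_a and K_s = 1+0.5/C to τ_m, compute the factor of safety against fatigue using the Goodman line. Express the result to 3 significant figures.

C = D/d = 36.0/6.9 = 5.2174; K_W = (4C−1)/(4C−4)+0.615/C = 1.2957; K_s = 1+0.5/C = 1.0958
F_a = (F_max−F_min)/2 = 468.5 N; F_m = (F_max+F_min)/2 = 1051.5 N
τ_a = K_W·8F_aD/(πd³) = 1.2957 × 130.74 = 169.4 MPa
τ_m = K_s·8F_mD/(πd³) = 1.0958 × 293.43 = 321.55 MPa
Goodman: 1/n_f = τ_a/S_se + τ_m/S_su = 169.4/155 + 321.55/620 = 1.09290 + 0.51863 = 1.6115
n_f = 1/1.6115 = 0.6205

0.621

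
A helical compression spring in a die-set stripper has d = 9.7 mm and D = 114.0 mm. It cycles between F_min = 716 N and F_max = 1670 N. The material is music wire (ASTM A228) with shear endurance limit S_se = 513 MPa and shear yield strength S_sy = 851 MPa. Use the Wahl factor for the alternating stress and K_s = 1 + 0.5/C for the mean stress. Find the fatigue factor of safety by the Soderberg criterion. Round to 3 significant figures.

1.26

C = D/d = 114.0/9.7 = 11.7526; K_W = (4C−1)/(4C−4)+0.615/C = 1.1221; K_s = 1+0.5/C = 1.0425
F_a = (F_max−F_min)/2 = 477 N; F_m = (F_max+F_min)/2 = 1193 N
τ_a = K_W·8F_aD/(πd³) = 1.1221 × 151.72 = 170.24 MPa
τ_m = K_s·8F_mD/(πd³) = 1.0425 × 379.46 = 395.61 MPa
Soderberg: 1/n_f = τ_a/S_se + τ_m/S_sy = 170.24/513 + 395.61/851 = 0.33186 + 0.46487 = 0.79673
n_f = 1/0.79673 = 1.255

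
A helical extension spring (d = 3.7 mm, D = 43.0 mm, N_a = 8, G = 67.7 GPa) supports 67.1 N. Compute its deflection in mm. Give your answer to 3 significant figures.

26.9 mm

k = Gd⁴/(8D³N_a) = (67.7×10³)(3.7⁴)/(8·43.0³·8) = 2.4935 N/mm
δ = F/k = 67.1 / 2.4935 = 26.91 mm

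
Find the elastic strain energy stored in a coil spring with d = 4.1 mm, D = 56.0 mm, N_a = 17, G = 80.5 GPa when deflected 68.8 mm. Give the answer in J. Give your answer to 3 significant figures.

2.25 J

k = Gd⁴/(8D³N_a) = (80.5×10³)(4.1⁴)/(8·56.0³·17) = 0.95242 N/mm
U = ½kδ² = 0.5 × 0.95242 × 68.8² = 2254.1 N·mm = 2.2541 J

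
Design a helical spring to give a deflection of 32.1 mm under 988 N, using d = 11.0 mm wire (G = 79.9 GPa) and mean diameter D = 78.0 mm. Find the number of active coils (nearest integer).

10

Required rate k = F/δ = 988/32.1 = 30.779 N/mm
N_a = Gd⁴/(8D³k) = (79.9×10³ × 11.0⁴)/(8 × 78.0³ × 30.779)
    = 1.16982e+09 / 1.16849e+08 = 10.01 → 10 coils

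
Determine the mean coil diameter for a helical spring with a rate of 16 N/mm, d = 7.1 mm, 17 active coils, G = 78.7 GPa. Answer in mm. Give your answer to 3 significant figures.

45.1 mm

D = (Gd⁴/(8N_a·k))^(1/3) = (78.7×10³·7.1⁴/(8·17·16))^(1/3)
  = (91907.1)^(1/3) = 45.1284 mm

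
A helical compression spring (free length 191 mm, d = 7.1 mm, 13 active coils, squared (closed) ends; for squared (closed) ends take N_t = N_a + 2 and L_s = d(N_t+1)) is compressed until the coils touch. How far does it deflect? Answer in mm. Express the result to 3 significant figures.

77.4 mm

N_t = 15; L_s = 7.1·16 = 113.6 mm
δ_solid = L₀ − L_s = 191 − 113.6 = 77.4 mm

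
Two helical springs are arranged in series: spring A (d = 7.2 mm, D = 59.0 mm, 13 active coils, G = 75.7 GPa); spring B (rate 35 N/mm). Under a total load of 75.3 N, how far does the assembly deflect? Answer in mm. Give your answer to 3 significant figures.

10.1 mm

k_A = Gd⁴/(8D³N_a) = (75.7×10³)(7.2⁴)/(8·59.0³·13) = 9.5244 N/mm
Series: 1/k_eq = 1/9.5244 + 1/35 = 0.13357; k_eq = 7.487 N/mm
δ = F/k_eq = 75.3/7.487 = 10.057 mm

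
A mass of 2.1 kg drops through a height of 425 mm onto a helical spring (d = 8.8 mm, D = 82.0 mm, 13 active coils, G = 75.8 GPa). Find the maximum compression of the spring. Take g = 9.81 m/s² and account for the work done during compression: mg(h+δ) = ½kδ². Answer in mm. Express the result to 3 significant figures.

49.7 mm

k = Gd⁴/(8D³N_a) = (75.8×10³)(8.8⁴)/(8·82.0³·13) = 7.9273 N/mm
W = mg = 2.1 × 9.81 = 20.601 N
½kδ² − Wδ − Wh = 0 → δ = (W + √(W² + 2kWh))/k
δ = (20.601 + √(424.4 + 138814))/7.9273 = (20.601 + 373.15)/7.9273 = 49.67 mm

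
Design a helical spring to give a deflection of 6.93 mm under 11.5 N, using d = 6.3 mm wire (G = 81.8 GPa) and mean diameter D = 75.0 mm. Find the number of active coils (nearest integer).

Required rate k = F/δ = 11.5/6.93 = 1.6595 N/mm
N_a = Gd⁴/(8D³k) = (81.8×10³ × 6.3⁴)/(8 × 75.0³ × 1.6595)
    = 1.28859e+08 / 5.60065e+06 = 23.01 → 23 coils

23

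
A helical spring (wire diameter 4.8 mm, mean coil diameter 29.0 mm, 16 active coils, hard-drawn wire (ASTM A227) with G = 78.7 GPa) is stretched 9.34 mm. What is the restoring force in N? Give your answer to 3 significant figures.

125 N

k = Gd⁴/(8D³N_a) = (78.7×10³)(4.8⁴)/(8·29.0³·16) = 13.382 N/mm
F = k·δ = 13.382 × 9.34 = 124.99 N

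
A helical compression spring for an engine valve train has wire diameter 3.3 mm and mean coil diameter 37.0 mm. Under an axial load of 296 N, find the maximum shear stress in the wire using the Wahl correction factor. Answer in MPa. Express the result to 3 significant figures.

Spring index C = D/d = 37.0/3.3 = 11.2121
K_W = (4C−1)/(4C−4) + 0.615/C = 43.848/40.848 + 0.0549 = 1.1283
τ₀ = 8FD/(πd³) = 8·296·37.0/(π·3.3³) = 87616/112.9 = 776.05 MPa
τ_max = K·τ₀ = 1.1283 × 776.05 = 875.62 MPa

876 MPa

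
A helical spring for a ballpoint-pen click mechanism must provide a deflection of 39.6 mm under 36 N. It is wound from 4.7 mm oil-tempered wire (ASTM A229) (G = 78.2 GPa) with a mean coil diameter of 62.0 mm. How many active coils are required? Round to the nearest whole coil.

Required rate k = F/δ = 36/39.6 = 0.90909 N/mm
N_a = Gd⁴/(8D³k) = (78.2×10³ × 4.7⁴)/(8 × 62.0³ × 0.90909)
    = 3.81591e+07 / 1.73329e+06 = 22.02 → 22 coils

22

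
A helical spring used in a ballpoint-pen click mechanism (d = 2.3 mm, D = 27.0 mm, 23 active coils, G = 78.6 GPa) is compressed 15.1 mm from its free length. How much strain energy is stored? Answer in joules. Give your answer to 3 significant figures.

k = Gd⁴/(8D³N_a) = (78.6×10³)(2.3⁴)/(8·27.0³·23) = 0.60733 N/mm
U = ½kδ² = 0.5 × 0.60733 × 15.1² = 69.239 N·mm = 0.069239 J

0.0692 J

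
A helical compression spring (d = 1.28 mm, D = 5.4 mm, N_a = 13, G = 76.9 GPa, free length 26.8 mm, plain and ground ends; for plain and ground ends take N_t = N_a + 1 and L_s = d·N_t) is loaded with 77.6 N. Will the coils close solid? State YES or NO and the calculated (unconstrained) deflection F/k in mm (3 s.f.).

NO, δ = 6.16 mm

k = Gd⁴/(8D³N_a) = (76.9×10³)(1.28⁴)/(8·5.4³·13) = 12.605 N/mm
N_t = 14; L_s = 1.28·14 = 17.92 mm; δ_solid = L₀ − L_s = 26.8 − 17.92 = 8.88 mm
δ = F/k = 77.6/12.605 = 6.1562 mm
δ < δ_solid → spring does not go solid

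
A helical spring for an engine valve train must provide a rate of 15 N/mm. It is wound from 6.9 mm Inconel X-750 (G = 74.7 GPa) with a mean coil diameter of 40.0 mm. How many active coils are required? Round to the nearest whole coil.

N_a = Gd⁴/(8D³k) = (74.7×10³ × 6.9⁴)/(8 × 40.0³ × 15)
    = 1.69323e+08 / 7.68e+06 = 22.05 → 22 coils

22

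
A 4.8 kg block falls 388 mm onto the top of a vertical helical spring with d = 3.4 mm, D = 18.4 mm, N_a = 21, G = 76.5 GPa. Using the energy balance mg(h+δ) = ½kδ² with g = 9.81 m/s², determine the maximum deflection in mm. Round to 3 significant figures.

k = Gd⁴/(8D³N_a) = (76.5×10³)(3.4⁴)/(8·18.4³·21) = 9.7682 N/mm
W = mg = 4.8 × 9.81 = 47.088 N
½kδ² − Wδ − Wh = 0 → δ = (W + √(W² + 2kWh))/k
δ = (47.088 + √(2217.3 + 356933))/9.7682 = (47.088 + 599.29)/9.7682 = 66.172 mm

66.2 mm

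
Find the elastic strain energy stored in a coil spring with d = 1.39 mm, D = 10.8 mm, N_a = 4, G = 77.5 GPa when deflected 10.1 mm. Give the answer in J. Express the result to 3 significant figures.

0.366 J

k = Gd⁴/(8D³N_a) = (77.5×10³)(1.39⁴)/(8·10.8³·4) = 7.1769 N/mm
U = ½kδ² = 0.5 × 7.1769 × 10.1² = 366.06 N·mm = 0.36606 J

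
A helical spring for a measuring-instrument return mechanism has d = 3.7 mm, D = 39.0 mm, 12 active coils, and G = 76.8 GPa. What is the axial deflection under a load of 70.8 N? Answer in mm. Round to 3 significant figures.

28.0 mm

k = Gd⁴/(8D³N_a) = (76.8×10³)(3.7⁴)/(8·39.0³·12) = 2.5276 N/mm
δ = F/k = 70.8 / 2.5276 = 28.011 mm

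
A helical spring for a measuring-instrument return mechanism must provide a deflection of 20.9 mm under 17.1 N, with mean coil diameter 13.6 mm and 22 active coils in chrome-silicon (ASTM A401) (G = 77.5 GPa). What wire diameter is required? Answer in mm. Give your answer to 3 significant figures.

1.47 mm

Required rate k = F/δ = 17.1/20.9 = 0.81818 N/mm
d = (8D³N_a·k / G)^(1/4) = (8·13.6³·22·0.81818 / (77.5×10³))^0.25
  = (4.6739)^0.25 = 1.4703 mm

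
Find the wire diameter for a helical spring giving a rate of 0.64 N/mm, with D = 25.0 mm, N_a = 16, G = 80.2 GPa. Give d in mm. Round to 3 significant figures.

2.00 mm

d = (8D³N_a·k / G)^(1/4) = (8·25.0³·16·0.64 / (80.2×10³))^0.25
  = (15.96)^0.25 = 1.9988 mm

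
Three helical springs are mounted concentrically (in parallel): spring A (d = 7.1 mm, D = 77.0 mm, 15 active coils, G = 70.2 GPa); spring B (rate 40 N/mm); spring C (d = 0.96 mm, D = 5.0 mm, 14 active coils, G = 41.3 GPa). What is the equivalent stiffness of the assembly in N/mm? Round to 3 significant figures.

45.8 N/mm

k_A = Gd⁴/(8D³N_a) = (70.2×10³)(7.1⁴)/(8·77.0³·15) = 3.2562 N/mm
k_C = Gd⁴/(8D³N_a) = (41.3×10³)(0.96⁴)/(8·5.0³·14) = 2.5056 N/mm
Parallel: k_eq = 3.2562 + 40 + 2.5056 = 45.762 N/mm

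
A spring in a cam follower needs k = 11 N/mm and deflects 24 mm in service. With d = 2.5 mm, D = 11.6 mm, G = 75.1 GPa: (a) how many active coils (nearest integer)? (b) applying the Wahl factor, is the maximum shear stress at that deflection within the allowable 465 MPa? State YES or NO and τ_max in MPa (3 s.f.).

(a) 21 coils; (b) NO, τ_max = 679 MPa

N_a = Gd⁴/(8D³k) = (75.1×10³)(2.5⁴)/(8·11.6³·11) = 21.36 → N_a = 21
Actual rate k = Gd⁴/(8D³·21) = 11.187 N/mm
Working load F = kδ = 11.187·24 = 268.49 N
C = 11.6/2.5 = 4.6400; K_W = (4C−1)/(4C−4)+0.615/C = 1.3386
τ_max = K_W·8FD/(πd³) = 1.3386·507.58 = 679.44 MPa
τ_max > 465 MPa → exceeds allowable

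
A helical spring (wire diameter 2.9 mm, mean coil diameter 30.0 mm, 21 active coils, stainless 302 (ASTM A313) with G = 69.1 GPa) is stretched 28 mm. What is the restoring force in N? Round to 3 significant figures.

k = Gd⁴/(8D³N_a) = (69.1×10³)(2.9⁴)/(8·30.0³·21) = 1.0774 N/mm
F = k·δ = 1.0774 × 28 = 30.169 N

30.2 N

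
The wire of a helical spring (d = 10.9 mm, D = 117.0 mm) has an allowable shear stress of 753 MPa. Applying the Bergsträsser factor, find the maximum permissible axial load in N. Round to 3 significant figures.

2910 N

C = D/d = 117.0/10.9 = 10.7339
K_B = (4C+2)/(4C−3) = 44.936/39.936 = 1.1252
τ_max = K·8FD/(πd³) → F_max = τ_allow·πd³/(8DK)
F_max = 753·π·10.9³/(8·117.0·1.1252) = 3.0635e+06/1053.2 = 2908.8 N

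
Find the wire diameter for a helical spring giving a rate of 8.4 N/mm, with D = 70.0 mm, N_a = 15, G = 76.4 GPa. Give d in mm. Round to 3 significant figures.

8.20 mm

d = (8D³N_a·k / G)^(1/4) = (8·70.0³·15·8.4 / (76.4×10³))^0.25
  = (4525.4)^0.25 = 8.2019 mm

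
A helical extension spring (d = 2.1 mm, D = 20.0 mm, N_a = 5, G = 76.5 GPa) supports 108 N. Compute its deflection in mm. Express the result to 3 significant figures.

k = Gd⁴/(8D³N_a) = (76.5×10³)(2.1⁴)/(8·20.0³·5) = 4.6493 N/mm
δ = F/k = 108 / 4.6493 = 23.229 mm

23.2 mm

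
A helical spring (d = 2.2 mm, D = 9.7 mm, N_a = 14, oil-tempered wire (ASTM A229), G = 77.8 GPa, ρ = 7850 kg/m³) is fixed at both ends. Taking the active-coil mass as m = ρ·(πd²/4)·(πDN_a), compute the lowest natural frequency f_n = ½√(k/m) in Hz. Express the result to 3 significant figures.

k = Gd⁴/(8D³N_a) = (77.8×10³)(2.2⁴)/(8·9.7³·14) = 17.829 N/mm = 17829 N/m
Wire length L = πDN_a = π·9.7·14 = 426.63 mm
m = ρ·(πd²/4)·L = 7850 × 3.8013×10⁻⁶ m² × 0.42663 m = 0.012731 kg
f_n = ½√(k/m) = 0.5·√(17829/0.012731) = 0.5·√(1.4005e+06) = 591.71 Hz

592 Hz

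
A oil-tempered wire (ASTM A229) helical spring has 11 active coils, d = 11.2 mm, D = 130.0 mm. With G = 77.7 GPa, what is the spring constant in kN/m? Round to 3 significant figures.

6.32 kN/m

k = Gd⁴/(8D³N_a) = (77.7×10³ × 11.2⁴) / (8 × 130.0³ × 11)
  = 1.22262e+09 / 1.93336e+08 = 6.3238 N/mm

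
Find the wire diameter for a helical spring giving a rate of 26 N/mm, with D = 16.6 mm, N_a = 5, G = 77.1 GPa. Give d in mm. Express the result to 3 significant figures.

d = (8D³N_a·k / G)^(1/4) = (8·16.6³·5·26 / (77.1×10³))^0.25
  = (61.703)^0.25 = 2.8027 mm

2.80 mm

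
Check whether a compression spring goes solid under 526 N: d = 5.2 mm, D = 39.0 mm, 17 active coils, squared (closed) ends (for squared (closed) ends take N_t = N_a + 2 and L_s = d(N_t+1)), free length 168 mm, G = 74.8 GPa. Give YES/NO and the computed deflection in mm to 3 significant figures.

k = Gd⁴/(8D³N_a) = (74.8×10³)(5.2⁴)/(8·39.0³·17) = 6.7793 N/mm
N_t = 19; L_s = 5.2·20 = 104 mm; δ_solid = L₀ − L_s = 168 − 104 = 64 mm
δ = F/k = 526/6.7793 = 77.59 mm
δ ≥ δ_solid → spring goes solid

YES, δ = 77.6 mm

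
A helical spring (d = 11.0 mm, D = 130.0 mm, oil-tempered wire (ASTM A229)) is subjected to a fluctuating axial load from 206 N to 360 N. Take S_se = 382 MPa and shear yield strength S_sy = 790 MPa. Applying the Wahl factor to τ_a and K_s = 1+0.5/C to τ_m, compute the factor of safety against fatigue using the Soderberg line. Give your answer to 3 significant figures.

C = D/d = 130.0/11.0 = 11.8182; K_W = (4C−1)/(4C−4)+0.615/C = 1.1214; K_s = 1+0.5/C = 1.0423
F_a = (F_max−F_min)/2 = 77 N; F_m = (F_max+F_min)/2 = 283 N
τ_a = K_W·8F_aD/(πd³) = 1.1214 × 19.151 = 21.476 MPa
τ_m = K_s·8F_mD/(πd³) = 1.0423 × 70.387 = 73.365 MPa
Soderberg: 1/n_f = τ_a/S_se + τ_m/S_sy = 21.476/382 + 73.365/790 = 0.05622 + 0.09287 = 0.14909
n_f = 1/0.14909 = 6.708

6.71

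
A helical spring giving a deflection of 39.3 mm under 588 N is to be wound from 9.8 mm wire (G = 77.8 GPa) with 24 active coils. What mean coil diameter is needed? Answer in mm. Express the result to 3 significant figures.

63.0 mm

Required rate k = F/δ = 588/39.3 = 14.962 N/mm
D = (Gd⁴/(8N_a·k))^(1/3) = (77.8×10³·9.8⁴/(8·24·14.962))^(1/3)
  = (249803)^(1/3) = 62.9795 mm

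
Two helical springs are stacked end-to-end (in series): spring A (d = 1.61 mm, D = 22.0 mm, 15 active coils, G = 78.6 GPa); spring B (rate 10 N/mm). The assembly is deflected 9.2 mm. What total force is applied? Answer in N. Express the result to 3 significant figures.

k_A = Gd⁴/(8D³N_a) = (78.6×10³)(1.61⁴)/(8·22.0³·15) = 0.41331 N/mm
Series: 1/k_eq = 1/0.41331 + 1/10 = 2.5195; k_eq = 0.39691 N/mm
F = k_eq·δ = 0.39691·9.2 = 3.6515 N

3.65 N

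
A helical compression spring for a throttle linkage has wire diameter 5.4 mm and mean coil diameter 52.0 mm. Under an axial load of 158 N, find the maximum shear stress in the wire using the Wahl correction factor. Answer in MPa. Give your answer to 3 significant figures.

153 MPa

Spring index C = D/d = 52.0/5.4 = 9.6296
K_W = (4C−1)/(4C−4) + 0.615/C = 37.519/34.519 + 0.0639 = 1.1508
τ₀ = 8FD/(πd³) = 8·158·52.0/(π·5.4³) = 65728/494.69 = 132.87 MPa
τ_max = K·τ₀ = 1.1508 × 132.87 = 152.9 MPa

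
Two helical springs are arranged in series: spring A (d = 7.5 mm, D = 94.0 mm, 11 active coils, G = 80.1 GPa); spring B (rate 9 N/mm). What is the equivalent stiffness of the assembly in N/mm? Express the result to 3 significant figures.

2.50 N/mm

k_A = Gd⁴/(8D³N_a) = (80.1×10³)(7.5⁴)/(8·94.0³·11) = 3.4675 N/mm
Series: 1/k_eq = 1/3.4675 + 1/9 = 0.39951; k_eq = 2.5031 N/mm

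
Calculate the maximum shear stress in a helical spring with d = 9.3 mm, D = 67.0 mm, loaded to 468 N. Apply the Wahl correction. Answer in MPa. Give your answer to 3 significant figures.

Spring index C = D/d = 67.0/9.3 = 7.2043
K_W = (4C−1)/(4C−4) + 0.615/C = 27.817/24.817 + 0.0854 = 1.2062
τ₀ = 8FD/(πd³) = 8·468·67.0/(π·9.3³) = 250848/2527 = 99.269 MPa
τ_max = K·τ₀ = 1.2062 × 99.269 = 119.74 MPa

120 MPa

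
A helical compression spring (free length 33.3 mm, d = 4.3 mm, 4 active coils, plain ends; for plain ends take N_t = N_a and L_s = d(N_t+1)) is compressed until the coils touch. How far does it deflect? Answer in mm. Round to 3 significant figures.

N_t = 4; L_s = 4.3·5 = 21.5 mm
δ_solid = L₀ − L_s = 33.3 − 21.5 = 11.8 mm

11.8 mm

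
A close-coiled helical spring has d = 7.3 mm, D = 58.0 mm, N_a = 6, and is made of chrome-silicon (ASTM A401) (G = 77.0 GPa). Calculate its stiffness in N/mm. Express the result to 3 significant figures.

k = Gd⁴/(8D³N_a) = (77.0×10³ × 7.3⁴) / (8 × 58.0³ × 6)
  = 2.18666e+08 / 9.36538e+06 = 23.348 N/mm

23.3 N/mm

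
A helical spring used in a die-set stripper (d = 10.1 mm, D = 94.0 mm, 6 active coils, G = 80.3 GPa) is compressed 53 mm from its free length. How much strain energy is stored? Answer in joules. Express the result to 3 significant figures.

k = Gd⁴/(8D³N_a) = (80.3×10³)(10.1⁴)/(8·94.0³·6) = 20.959 N/mm
U = ½kδ² = 0.5 × 20.959 × 53² = 29437 N·mm = 29.437 J

29.4 J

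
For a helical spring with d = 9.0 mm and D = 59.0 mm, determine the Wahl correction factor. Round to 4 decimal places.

1.2288

C = D/d = 59.0/9.0 = 6.5556
K_W = (4C−1)/(4C−4) + 0.615/C = 25.222/22.222 + 0.0938 = 1.2288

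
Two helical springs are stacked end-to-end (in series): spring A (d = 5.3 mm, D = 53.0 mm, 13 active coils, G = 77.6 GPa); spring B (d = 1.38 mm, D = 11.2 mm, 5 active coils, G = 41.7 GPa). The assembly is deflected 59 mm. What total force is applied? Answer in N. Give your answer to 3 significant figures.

k_A = Gd⁴/(8D³N_a) = (77.6×10³)(5.3⁴)/(8·53.0³·13) = 3.9546 N/mm
k_B = Gd⁴/(8D³N_a) = (41.7×10³)(1.38⁴)/(8·11.2³·5) = 2.6912 N/mm
Series: 1/k_eq = 1/3.9546 + 1/2.6912 = 0.62446; k_eq = 1.6014 N/mm
F = k_eq·δ = 1.6014·59 = 94.482 N

94.5 N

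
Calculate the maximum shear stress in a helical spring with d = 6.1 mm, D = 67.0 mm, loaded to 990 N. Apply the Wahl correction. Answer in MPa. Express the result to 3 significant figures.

842 MPa

Spring index C = D/d = 67.0/6.1 = 10.9836
K_W = (4C−1)/(4C−4) + 0.615/C = 42.934/39.934 + 0.0560 = 1.1311
τ₀ = 8FD/(πd³) = 8·990·67.0/(π·6.1³) = 530640/713.08 = 744.15 MPa
τ_max = K·τ₀ = 1.1311 × 744.15 = 841.72 MPa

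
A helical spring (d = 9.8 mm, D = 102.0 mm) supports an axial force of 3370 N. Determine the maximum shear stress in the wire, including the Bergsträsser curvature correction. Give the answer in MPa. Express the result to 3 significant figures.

Spring index C = D/d = 102.0/9.8 = 10.4082
K_B = (4C+2)/(4C−3) = 43.633/38.633 = 1.1294
τ₀ = 8FD/(πd³) = 8·3370·102.0/(π·9.8³) = 2.74992e+06/2956.8 = 930.02 MPa
τ_max = K·τ₀ = 1.1294 × 930.02 = 1050.4 MPa

1050 MPa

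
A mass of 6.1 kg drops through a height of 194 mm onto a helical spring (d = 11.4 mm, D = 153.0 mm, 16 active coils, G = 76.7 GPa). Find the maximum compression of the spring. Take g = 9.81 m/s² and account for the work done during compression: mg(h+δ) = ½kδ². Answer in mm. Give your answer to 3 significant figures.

114 mm

k = Gd⁴/(8D³N_a) = (76.7×10³)(11.4⁴)/(8·153.0³·16) = 2.8257 N/mm
W = mg = 6.1 × 9.81 = 59.841 N
½kδ² − Wδ − Wh = 0 → δ = (W + √(W² + 2kWh))/k
δ = (59.841 + √(3580.9 + 65608.6))/2.8257 = (59.841 + 263.04)/2.8257 = 114.26 mm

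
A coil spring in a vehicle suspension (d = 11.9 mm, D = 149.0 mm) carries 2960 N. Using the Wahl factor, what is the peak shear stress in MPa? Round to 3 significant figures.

743 MPa

Spring index C = D/d = 149.0/11.9 = 12.5210
K_W = (4C−1)/(4C−4) + 0.615/C = 49.084/46.084 + 0.0491 = 1.1142
τ₀ = 8FD/(πd³) = 8·2960·149.0/(π·11.9³) = 3.52832e+06/5294.1 = 666.46 MPa
τ_max = K·τ₀ = 1.1142 × 666.46 = 742.59 MPa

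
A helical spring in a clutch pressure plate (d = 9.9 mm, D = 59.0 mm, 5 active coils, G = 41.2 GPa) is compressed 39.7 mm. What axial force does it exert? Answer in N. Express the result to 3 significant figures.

k = Gd⁴/(8D³N_a) = (41.2×10³)(9.9⁴)/(8·59.0³·5) = 48.175 N/mm
F = k·δ = 48.175 × 39.7 = 1912.5 N

1910 N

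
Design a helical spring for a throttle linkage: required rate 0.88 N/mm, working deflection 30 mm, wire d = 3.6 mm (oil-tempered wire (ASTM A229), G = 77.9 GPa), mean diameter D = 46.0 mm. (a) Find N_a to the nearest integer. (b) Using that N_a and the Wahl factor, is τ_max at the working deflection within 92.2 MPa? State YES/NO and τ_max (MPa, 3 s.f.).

N_a = Gd⁴/(8D³k) = (77.9×10³)(3.6⁴)/(8·46.0³·0.88) = 19.09 → N_a = 19
Actual rate k = Gd⁴/(8D³·19) = 0.88436 N/mm
Working load F = kδ = 0.88436·30 = 26.531 N
C = 46.0/3.6 = 12.7778; K_W = (4C−1)/(4C−4)+0.615/C = 1.1118
τ_max = K_W·8FD/(πd³) = 1.1118·66.61 = 74.058 MPa
τ_max ≤ 92.2 MPa → acceptable

(a) 19 coils; (b) YES, τ_max = 74.1 MPa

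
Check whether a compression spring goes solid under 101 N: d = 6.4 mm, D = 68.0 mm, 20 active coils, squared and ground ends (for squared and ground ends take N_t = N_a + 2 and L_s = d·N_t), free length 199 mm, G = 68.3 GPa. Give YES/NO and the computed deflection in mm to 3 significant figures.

NO, δ = 44.3 mm

k = Gd⁴/(8D³N_a) = (68.3×10³)(6.4⁴)/(8·68.0³·20) = 2.2777 N/mm
N_t = 22; L_s = 6.4·22 = 140.8 mm; δ_solid = L₀ − L_s = 199 − 140.8 = 58.2 mm
δ = F/k = 101/2.2777 = 44.343 mm
δ < δ_solid → spring does not go solid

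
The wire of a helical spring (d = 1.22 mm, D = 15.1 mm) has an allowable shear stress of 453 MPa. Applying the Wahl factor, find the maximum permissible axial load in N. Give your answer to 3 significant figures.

19.2 N

C = D/d = 15.1/1.22 = 12.3770
K_W = (4C−1)/(4C−4) + 0.615/C = 48.508/45.508 + 0.0497 = 1.1156
τ_max = K·8FD/(πd³) → F_max = τ_allow·πd³/(8DK)
F_max = 453·π·1.22³/(8·15.1·1.1156) = 2584.2/134.77 = 19.176 N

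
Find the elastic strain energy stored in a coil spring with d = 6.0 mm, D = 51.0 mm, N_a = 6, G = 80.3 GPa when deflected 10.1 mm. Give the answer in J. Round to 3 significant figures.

k = Gd⁴/(8D³N_a) = (80.3×10³)(6.0⁴)/(8·51.0³·6) = 16.344 N/mm
U = ½kδ² = 0.5 × 16.344 × 10.1² = 833.65 N·mm = 0.83365 J

0.834 J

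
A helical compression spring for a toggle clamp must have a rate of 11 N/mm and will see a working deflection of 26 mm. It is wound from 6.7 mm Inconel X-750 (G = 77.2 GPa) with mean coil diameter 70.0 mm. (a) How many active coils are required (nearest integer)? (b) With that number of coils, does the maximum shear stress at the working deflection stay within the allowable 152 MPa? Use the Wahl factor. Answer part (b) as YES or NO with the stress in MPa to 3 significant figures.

(a) 5 coils; (b) NO, τ_max = 199 MPa

N_a = Gd⁴/(8D³k) = (77.2×10³)(6.7⁴)/(8·70.0³·11) = 5.154 → N_a = 5
Actual rate k = Gd⁴/(8D³·5) = 11.339 N/mm
Working load F = kδ = 11.339·26 = 294.81 N
C = 70.0/6.7 = 10.4478; K_W = (4C−1)/(4C−4)+0.615/C = 1.1382
τ_max = K_W·8FD/(πd³) = 1.1382·174.72 = 198.88 MPa
τ_max > 152 MPa → exceeds allowable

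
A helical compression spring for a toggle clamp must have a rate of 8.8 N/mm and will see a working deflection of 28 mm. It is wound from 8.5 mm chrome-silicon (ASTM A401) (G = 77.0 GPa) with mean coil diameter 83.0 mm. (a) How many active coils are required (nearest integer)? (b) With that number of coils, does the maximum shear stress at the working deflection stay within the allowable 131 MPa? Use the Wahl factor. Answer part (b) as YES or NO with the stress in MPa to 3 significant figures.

(a) 10 coils; (b) YES, τ_max = 97.3 MPa

N_a = Gd⁴/(8D³k) = (77.0×10³)(8.5⁴)/(8·83.0³·8.8) = 9.985 → N_a = 10
Actual rate k = Gd⁴/(8D³·10) = 8.787 N/mm
Working load F = kδ = 8.787·28 = 246.04 N
C = 83.0/8.5 = 9.7647; K_W = (4C−1)/(4C−4)+0.615/C = 1.1486
τ_max = K_W·8FD/(πd³) = 1.1486·84.676 = 97.255 MPa
τ_max ≤ 131 MPa → acceptable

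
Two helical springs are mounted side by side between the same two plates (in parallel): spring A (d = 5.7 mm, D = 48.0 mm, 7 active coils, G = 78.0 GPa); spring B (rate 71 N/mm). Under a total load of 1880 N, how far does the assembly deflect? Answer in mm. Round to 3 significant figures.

22.3 mm

k_A = Gd⁴/(8D³N_a) = (78.0×10³)(5.7⁴)/(8·48.0³·7) = 13.295 N/mm
Parallel: k_eq = 13.295 + 71 = 84.295 N/mm
δ = F/k_eq = 1880/84.295 = 22.303 mm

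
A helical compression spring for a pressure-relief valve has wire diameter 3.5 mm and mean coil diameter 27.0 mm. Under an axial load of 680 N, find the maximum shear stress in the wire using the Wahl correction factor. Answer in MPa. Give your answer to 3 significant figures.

Spring index C = D/d = 27.0/3.5 = 7.7143
K_W = (4C−1)/(4C−4) + 0.615/C = 29.857/26.857 + 0.0797 = 1.1914
τ₀ = 8FD/(πd³) = 8·680·27.0/(π·3.5³) = 146880/134.7 = 1090.5 MPa
τ_max = K·τ₀ = 1.1914 × 1090.5 = 1299.2 MPa

1300 MPa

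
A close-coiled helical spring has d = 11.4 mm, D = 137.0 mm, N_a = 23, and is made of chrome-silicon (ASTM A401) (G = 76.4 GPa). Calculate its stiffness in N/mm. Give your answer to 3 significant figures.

k = Gd⁴/(8D³N_a) = (76.4×10³ × 11.4⁴) / (8 × 137.0³ × 23)
  = 1.29037e+09 / 4.73129e+08 = 2.7273 N/mm

2.73 N/mm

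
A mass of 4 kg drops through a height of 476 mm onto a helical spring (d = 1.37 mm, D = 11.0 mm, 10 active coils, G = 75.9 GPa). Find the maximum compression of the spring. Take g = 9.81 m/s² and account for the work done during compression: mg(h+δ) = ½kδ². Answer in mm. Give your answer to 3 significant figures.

k = Gd⁴/(8D³N_a) = (75.9×10³)(1.37⁴)/(8·11.0³·10) = 2.5111 N/mm
W = mg = 4 × 9.81 = 39.24 N
½kδ² − Wδ − Wh = 0 → δ = (W + √(W² + 2kWh))/k
δ = (39.24 + √(1539.8 + 93804.1))/2.5111 = (39.24 + 308.78)/2.5111 = 138.59 mm

139 mm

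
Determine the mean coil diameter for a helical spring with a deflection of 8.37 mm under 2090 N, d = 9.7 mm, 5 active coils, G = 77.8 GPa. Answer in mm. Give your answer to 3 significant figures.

Required rate k = F/δ = 2090/8.37 = 249.7 N/mm
D = (Gd⁴/(8N_a·k))^(1/3) = (77.8×10³·9.7⁴/(8·5·249.7))^(1/3)
  = (68958.2)^(1/3) = 41.0074 mm

41.0 mm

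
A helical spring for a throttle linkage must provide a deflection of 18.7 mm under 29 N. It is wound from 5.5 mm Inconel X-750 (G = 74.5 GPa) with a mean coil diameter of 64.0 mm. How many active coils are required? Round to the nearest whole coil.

21

Required rate k = F/δ = 29/18.7 = 1.5508 N/mm
N_a = Gd⁴/(8D³k) = (74.5×10³ × 5.5⁴)/(8 × 64.0³ × 1.5508)
    = 6.81722e+07 / 3.25227e+06 = 20.96 → 21 coils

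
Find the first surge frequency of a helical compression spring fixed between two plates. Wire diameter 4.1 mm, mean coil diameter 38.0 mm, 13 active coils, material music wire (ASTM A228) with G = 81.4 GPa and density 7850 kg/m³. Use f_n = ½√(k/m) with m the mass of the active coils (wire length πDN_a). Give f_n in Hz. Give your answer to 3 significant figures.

k = Gd⁴/(8D³N_a) = (81.4×10³)(4.1⁴)/(8·38.0³·13) = 4.0307 N/mm = 4030.7 N/m
Wire length L = πDN_a = π·38.0·13 = 1551.9 mm
m = ρ·(πd²/4)·L = 7850 × 13.203×10⁻⁶ m² × 1.5519 m = 0.16084 kg
f_n = ½√(k/m) = 0.5·√(4030.7/0.16084) = 0.5·√(25059) = 79.151 Hz

79.2 Hz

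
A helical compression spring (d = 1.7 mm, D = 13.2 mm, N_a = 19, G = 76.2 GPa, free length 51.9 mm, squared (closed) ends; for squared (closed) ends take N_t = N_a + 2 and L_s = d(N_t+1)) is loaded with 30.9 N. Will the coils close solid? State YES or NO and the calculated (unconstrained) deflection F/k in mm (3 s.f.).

k = Gd⁴/(8D³N_a) = (76.2×10³)(1.7⁴)/(8·13.2³·19) = 1.8205 N/mm
N_t = 21; L_s = 1.7·22 = 37.4 mm; δ_solid = L₀ − L_s = 51.9 − 37.4 = 14.5 mm
δ = F/k = 30.9/1.8205 = 16.974 mm
δ ≥ δ_solid → spring goes solid

YES, δ = 17.0 mm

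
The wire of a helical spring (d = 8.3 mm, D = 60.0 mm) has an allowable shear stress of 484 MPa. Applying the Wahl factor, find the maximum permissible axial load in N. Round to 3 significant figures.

C = D/d = 60.0/8.3 = 7.2289
K_W = (4C−1)/(4C−4) + 0.615/C = 27.916/24.916 + 0.0851 = 1.2055
τ_max = K·8FD/(πd³) → F_max = τ_allow·πd³/(8DK)
F_max = 484·π·8.3³/(8·60.0·1.2055) = 8.6942e+05/578.63 = 1502.5 N

1500 N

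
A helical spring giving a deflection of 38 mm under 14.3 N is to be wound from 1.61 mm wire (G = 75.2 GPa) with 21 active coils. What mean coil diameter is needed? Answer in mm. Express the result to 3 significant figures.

Required rate k = F/δ = 14.3/38 = 0.37632 N/mm
D = (Gd⁴/(8N_a·k))^(1/3) = (75.2×10³·1.61⁴/(8·21·0.37632))^(1/3)
  = (7992.08)^(1/3) = 19.9934 mm

20.0 mm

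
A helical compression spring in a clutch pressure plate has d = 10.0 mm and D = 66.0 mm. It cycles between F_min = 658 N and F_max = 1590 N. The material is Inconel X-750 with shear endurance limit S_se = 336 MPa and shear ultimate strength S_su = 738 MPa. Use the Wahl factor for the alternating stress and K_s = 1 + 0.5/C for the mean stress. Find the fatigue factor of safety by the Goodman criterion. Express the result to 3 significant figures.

C = D/d = 66.0/10.0 = 6.6000; K_W = (4C−1)/(4C−4)+0.615/C = 1.2271; K_s = 1+0.5/C = 1.0758
F_a = (F_max−F_min)/2 = 466 N; F_m = (F_max+F_min)/2 = 1124 N
τ_a = K_W·8F_aD/(πd³) = 1.2271 × 78.32 = 96.107 MPa
τ_m = K_s·8F_mD/(πd³) = 1.0758 × 188.91 = 203.22 MPa
Goodman: 1/n_f = τ_a/S_se + τ_m/S_su = 96.107/336 + 203.22/738 = 0.28603 + 0.27536 = 0.5614
n_f = 1/0.5614 = 1.781

1.78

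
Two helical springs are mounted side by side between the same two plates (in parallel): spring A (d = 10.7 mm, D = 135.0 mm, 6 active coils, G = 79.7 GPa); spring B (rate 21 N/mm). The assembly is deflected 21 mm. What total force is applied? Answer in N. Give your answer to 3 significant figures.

k_A = Gd⁴/(8D³N_a) = (79.7×10³)(10.7⁴)/(8·135.0³·6) = 8.8461 N/mm
Parallel: k_eq = 8.8461 + 21 = 29.846 N/mm
F = k_eq·δ = 29.846·21 = 626.77 N

627 N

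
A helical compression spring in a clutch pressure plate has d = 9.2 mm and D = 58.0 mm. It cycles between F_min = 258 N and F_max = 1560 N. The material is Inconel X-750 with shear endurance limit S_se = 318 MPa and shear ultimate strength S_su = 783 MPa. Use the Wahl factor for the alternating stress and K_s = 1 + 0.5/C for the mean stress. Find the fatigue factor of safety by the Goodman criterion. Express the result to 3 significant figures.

1.39

C = D/d = 58.0/9.2 = 6.3043; K_W = (4C−1)/(4C−4)+0.615/C = 1.2389; K_s = 1+0.5/C = 1.0793
F_a = (F_max−F_min)/2 = 651 N; F_m = (F_max+F_min)/2 = 909 N
τ_a = K_W·8F_aD/(πd³) = 1.2389 × 123.48 = 152.98 MPa
τ_m = K_s·8F_mD/(πd³) = 1.0793 × 172.41 = 186.09 MPa
Goodman: 1/n_f = τ_a/S_se + τ_m/S_su = 152.98/318 + 186.09/783 = 0.48107 + 0.23766 = 0.71873
n_f = 1/0.71873 = 1.391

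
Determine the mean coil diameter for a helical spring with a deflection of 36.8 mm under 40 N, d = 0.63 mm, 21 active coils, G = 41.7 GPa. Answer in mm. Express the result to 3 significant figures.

3.30 mm

Required rate k = F/δ = 40/36.8 = 1.087 N/mm
D = (Gd⁴/(8N_a·k))^(1/3) = (41.7×10³·0.63⁴/(8·21·1.087))^(1/3)
  = (35.973)^(1/3) = 3.3011 mm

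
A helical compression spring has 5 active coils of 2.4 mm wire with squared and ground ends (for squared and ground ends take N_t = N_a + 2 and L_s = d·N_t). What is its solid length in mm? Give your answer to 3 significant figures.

squared and ground ends: N_t = N_a + 2 = 5 + 2 = 7
L_s = d·N_t = 2.4 × 7 = 16.8 mm

16.8 mm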